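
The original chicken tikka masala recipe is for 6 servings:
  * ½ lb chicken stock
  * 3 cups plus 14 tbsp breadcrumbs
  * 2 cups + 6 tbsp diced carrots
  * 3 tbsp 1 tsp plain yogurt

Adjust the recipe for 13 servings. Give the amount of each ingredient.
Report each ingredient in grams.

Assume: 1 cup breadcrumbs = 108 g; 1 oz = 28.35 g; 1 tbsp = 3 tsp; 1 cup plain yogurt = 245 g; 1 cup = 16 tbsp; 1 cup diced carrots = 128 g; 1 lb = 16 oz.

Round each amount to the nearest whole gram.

chicken stock: 491 g; breadcrumbs: 907 g; diced carrots: 659 g; plain yogurt: 111 g

Scaling factor: 13/6.
chicken stock: 0.5 lb × 13/6 × 16 oz/lb × 28.35 g/oz ≈ 491 g
breadcrumbs: (3 cup + 14 tbsp = 3.875 cup) × 13/6 × 108 g/cup ≈ 907 g
diced carrots: (2 cup + 6 tbsp = 2.375 cup) × 13/6 × 128 g/cup ≈ 659 g
plain yogurt: (3 tbsp + 1 tsp = 10/3 tbsp) × 13/6 ÷ 16 tbsp/cup × 245 g/cup ≈ 111 g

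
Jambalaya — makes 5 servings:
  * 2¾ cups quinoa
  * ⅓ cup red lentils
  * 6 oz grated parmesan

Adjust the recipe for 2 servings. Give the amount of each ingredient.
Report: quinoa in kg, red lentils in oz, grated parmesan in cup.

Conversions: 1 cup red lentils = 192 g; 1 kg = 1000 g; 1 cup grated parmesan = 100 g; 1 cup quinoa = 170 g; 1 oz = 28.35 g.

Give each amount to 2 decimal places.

quinoa: 0.19 kg; red lentils: 0.90 oz; grated parmesan: 0.68 cup

Scaling factor: 2/5 = 0.4.
quinoa: 2.75 cup × 2/5 × 170 g/cup ÷ 1000 g/kg ≈ 0.19 kg
red lentils: 1/3 cup × 2/5 × 192 g/cup ÷ 28.35 g/oz ≈ 0.90 oz
grated parmesan: 6 oz × 2/5 × 28.35 g/oz ÷ 100 g/cup ≈ 0.68 cup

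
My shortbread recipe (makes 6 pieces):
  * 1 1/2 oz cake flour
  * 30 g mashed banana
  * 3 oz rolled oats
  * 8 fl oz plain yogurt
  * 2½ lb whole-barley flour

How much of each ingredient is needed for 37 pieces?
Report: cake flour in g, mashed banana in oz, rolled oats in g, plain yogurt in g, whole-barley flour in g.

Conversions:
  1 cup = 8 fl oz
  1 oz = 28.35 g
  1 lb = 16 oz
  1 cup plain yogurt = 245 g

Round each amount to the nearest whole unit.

cake flour: 262 g; mashed banana: 7 oz; rolled oats: 524 g; plain yogurt: 1511 g; whole-barley flour: 6993 g

Scaling factor: 37/6.
cake flour: 1.5 oz × 37/6 × 28.35 g/oz ≈ 262 g
mashed banana: 30 g × 37/6 ÷ 28.35 g/oz ≈ 7 oz
rolled oats: 3 oz × 37/6 × 28.35 g/oz ≈ 524 g
plain yogurt: 8 fl oz × 37/6 ÷ 8 fl oz/cup × 245 g/cup ≈ 1511 g
whole-barley flour: 2.5 lb × 37/6 × 16 oz/lb × 28.35 g/oz = 6993 g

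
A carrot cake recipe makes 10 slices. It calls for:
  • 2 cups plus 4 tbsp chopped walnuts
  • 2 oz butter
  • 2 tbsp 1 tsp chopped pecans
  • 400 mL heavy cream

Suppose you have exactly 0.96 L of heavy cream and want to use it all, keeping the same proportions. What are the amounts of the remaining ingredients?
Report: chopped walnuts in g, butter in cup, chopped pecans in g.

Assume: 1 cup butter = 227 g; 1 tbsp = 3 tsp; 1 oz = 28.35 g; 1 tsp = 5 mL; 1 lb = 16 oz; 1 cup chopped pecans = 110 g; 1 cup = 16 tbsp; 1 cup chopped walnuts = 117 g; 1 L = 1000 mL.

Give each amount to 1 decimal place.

The original recipe has 0.4 L of heavy cream, so the scaling factor is 0.96 ÷ 0.4 = 12/5 = 2.4.
chopped walnuts: (2 cup + 4 tbsp = 2.25 cup) × 12/5 × 117 g/cup = 631.8 g
butter: 2 oz × 12/5 × 28.35 g/oz ÷ 227 g/cup ≈ 0.6 cup
chopped pecans: (2 tbsp + 1 tsp = 7/3 tbsp) × 12/5 ÷ 16 tbsp/cup × 110 g/cup = 38.5 g

chopped walnuts: 631.8 g; butter: 0.6 cup; chopped pecans: 38.5 g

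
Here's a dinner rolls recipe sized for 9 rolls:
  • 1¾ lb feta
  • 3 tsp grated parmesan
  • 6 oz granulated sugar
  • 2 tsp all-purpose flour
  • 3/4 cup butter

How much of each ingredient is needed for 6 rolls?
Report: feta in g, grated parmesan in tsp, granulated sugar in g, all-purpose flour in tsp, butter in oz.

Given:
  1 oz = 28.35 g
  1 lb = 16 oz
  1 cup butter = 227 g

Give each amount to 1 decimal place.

feta: 529.2 g; grated parmesan: 2.0 tsp; granulated sugar: 113.4 g; all-purpose flour: 1.3 tsp; butter: 4.0 oz

Scaling factor: 6/9 = 2/3.
feta: 1.75 lb × 2/3 × 16 oz/lb × 28.35 g/oz = 529.2 g
grated parmesan: 3 tsp × 2/3 = 2.0 tsp
granulated sugar: 6 oz × 2/3 × 28.35 g/oz = 113.4 g
all-purpose flour: 2 tsp × 2/3 ≈ 1.3 tsp
butter: 0.75 cup × 2/3 × 227 g/cup ÷ 28.35 g/oz ≈ 4.0 oz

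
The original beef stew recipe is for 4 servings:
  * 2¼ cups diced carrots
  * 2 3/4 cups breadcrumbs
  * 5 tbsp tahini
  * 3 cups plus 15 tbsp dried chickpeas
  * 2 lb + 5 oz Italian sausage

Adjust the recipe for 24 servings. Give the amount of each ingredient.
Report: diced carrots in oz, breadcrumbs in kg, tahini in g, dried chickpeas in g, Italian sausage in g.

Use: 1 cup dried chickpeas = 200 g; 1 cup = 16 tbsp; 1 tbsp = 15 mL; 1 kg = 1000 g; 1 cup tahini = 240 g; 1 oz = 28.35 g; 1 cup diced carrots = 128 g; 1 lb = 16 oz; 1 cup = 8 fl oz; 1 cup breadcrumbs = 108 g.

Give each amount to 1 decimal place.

diced carrots: 61.0 oz; breadcrumbs: 1.8 kg; tahini: 450.0 g; dried chickpeas: 4725.0 g; Italian sausage: 6293.7 g

Scaling factor: 24/4 = 6.
diced carrots: 2.25 cup × 6 × 128 g/cup ÷ 28.35 g/oz ≈ 61.0 oz
breadcrumbs: 2.75 cup × 6 × 108 g/cup ÷ 1000 g/kg ≈ 1.8 kg
tahini: 5 tbsp × 6 ÷ 16 tbsp/cup × 240 g/cup = 450.0 g
dried chickpeas: (3 cup + 15 tbsp = 3.9375 cup) × 6 × 200 g/cup = 4725.0 g
Italian sausage: (2 lb + 5 oz = 2.3125 lb) × 6 × 16 oz/lb × 28.35 g/oz = 6293.7 g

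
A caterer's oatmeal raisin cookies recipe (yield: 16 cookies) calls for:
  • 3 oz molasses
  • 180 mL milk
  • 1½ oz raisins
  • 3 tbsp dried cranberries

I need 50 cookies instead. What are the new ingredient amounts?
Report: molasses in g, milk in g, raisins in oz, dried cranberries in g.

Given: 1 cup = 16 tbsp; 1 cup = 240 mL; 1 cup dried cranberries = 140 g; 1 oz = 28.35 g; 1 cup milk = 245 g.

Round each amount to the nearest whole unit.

molasses: 266 g; milk: 574 g; raisins: 5 oz; dried cranberries: 82 g

Scaling factor: 50/16 = 25/8 = 3.125.
molasses: 3 oz × 25/8 × 28.35 g/oz ≈ 266 g
milk: 180 mL × 25/8 ÷ 240 mL/cup × 245 g/cup ≈ 574 g
raisins: 1.5 oz × 25/8 ≈ 5 oz
dried cranberries: 3 tbsp × 25/8 ÷ 16 tbsp/cup × 140 g/cup ≈ 82 g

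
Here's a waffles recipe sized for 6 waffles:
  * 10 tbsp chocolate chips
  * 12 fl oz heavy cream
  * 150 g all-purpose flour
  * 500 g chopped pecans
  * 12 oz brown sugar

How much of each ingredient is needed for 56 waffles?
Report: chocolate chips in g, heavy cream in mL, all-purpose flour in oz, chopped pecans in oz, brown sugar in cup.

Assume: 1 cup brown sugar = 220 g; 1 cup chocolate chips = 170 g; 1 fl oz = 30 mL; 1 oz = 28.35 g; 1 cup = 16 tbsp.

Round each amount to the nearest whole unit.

chocolate chips: 992 g; heavy cream: 3360 mL; all-purpose flour: 49 oz; chopped pecans: 165 oz; brown sugar: 14 cup

Scaling factor: 56/6 = 28/3.
chocolate chips: 10 tbsp × 28/3 ÷ 16 tbsp/cup × 170 g/cup ≈ 992 g
heavy cream: 12 fl oz × 28/3 × 30 mL/fl oz = 3360 mL
all-purpose flour: 150 g × 28/3 ÷ 28.35 g/oz ≈ 49 oz
chopped pecans: 500 g × 28/3 ÷ 28.35 g/oz ≈ 165 oz
brown sugar: 12 oz × 28/3 × 28.35 g/oz ÷ 220 g/cup ≈ 14 cup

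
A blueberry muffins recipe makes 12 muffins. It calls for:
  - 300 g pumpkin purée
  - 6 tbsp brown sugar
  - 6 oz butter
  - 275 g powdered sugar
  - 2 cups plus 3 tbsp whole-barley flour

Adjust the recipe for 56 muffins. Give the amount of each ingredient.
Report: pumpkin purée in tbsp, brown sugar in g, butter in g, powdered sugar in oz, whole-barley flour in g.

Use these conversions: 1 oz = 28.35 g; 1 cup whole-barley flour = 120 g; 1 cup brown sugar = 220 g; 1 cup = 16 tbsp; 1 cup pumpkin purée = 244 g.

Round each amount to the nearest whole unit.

pumpkin purée: 92 tbsp; brown sugar: 385 g; butter: 794 g; powdered sugar: 45 oz; whole-barley flour: 1225 g

Scaling factor: 56/12 = 14/3.
pumpkin purée: 300 g × 14/3 ÷ 244 g/cup × 16 tbsp/cup ≈ 92 tbsp
brown sugar: 6 tbsp × 14/3 ÷ 16 tbsp/cup × 220 g/cup = 385 g
butter: 6 oz × 14/3 × 28.35 g/oz ≈ 794 g
powdered sugar: 275 g × 14/3 ÷ 28.35 g/oz ≈ 45 oz
whole-barley flour: (2 cup + 3 tbsp = 2.1875 cup) × 14/3 × 120 g/cup = 1225 g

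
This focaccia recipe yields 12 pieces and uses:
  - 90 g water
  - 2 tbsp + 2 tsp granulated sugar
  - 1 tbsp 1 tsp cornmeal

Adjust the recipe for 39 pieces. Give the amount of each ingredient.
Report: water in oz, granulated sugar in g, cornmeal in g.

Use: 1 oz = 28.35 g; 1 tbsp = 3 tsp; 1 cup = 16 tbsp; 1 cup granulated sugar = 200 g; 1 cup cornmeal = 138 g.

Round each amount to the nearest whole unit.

Scaling factor: 39/12 = 13/4 = 3.25.
water: 90 g × 13/4 ÷ 28.35 g/oz ≈ 10 oz
granulated sugar: (2 tbsp + 2 tsp = 8/3 tbsp) × 13/4 ÷ 16 tbsp/cup × 200 g/cup ≈ 108 g
cornmeal: (1 tbsp + 1 tsp = 4/3 tbsp) × 13/4 ÷ 16 tbsp/cup × 138 g/cup ≈ 37 g

water: 10 oz; granulated sugar: 108 g; cornmeal: 37 g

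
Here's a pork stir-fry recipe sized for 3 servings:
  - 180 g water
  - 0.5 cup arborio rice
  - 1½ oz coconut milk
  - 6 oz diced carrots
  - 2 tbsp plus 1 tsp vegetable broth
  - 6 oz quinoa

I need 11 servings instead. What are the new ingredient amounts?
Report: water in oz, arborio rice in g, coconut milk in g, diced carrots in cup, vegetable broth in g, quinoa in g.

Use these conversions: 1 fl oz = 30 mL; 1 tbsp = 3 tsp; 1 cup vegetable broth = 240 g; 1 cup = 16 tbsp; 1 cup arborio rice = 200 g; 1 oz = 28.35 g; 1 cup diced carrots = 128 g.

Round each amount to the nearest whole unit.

water: 23 oz; arborio rice: 367 g; coconut milk: 156 g; diced carrots: 5 cup; vegetable broth: 128 g; quinoa: 624 g

Scaling factor: 11/3.
water: 180 g × 11/3 ÷ 28.35 g/oz ≈ 23 oz
arborio rice: 0.5 cup × 11/3 × 200 g/cup ≈ 367 g
coconut milk: 1.5 oz × 11/3 × 28.35 g/oz ≈ 156 g
diced carrots: 6 oz × 11/3 × 28.35 g/oz ÷ 128 g/cup ≈ 5 cup
vegetable broth: (2 tbsp + 1 tsp = 7/3 tbsp) × 11/3 ÷ 16 tbsp/cup × 240 g/cup ≈ 128 g
quinoa: 6 oz × 11/3 × 28.35 g/oz ≈ 624 g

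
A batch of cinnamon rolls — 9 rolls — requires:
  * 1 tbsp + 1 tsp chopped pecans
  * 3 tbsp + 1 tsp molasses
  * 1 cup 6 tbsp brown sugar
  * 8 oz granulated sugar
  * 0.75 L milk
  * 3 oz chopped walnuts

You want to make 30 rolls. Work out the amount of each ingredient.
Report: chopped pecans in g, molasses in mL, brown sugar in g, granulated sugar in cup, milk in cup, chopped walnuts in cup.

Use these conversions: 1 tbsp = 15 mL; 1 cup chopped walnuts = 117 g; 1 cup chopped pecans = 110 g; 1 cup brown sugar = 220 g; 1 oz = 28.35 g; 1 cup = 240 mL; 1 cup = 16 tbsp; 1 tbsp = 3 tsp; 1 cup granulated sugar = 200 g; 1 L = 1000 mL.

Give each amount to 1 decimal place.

Scaling factor: 30/9 = 10/3.
chopped pecans: (1 tbsp + 1 tsp = 4/3 tbsp) × 10/3 ÷ 16 tbsp/cup × 110 g/cup ≈ 30.6 g
molasses: (3 tbsp + 1 tsp = 10/3 tbsp) × 10/3 × 15 mL/tbsp ≈ 166.7 mL
brown sugar: (1 cup + 6 tbsp = 1.375 cup) × 10/3 × 220 g/cup ≈ 1008.3 g
granulated sugar: 8 oz × 10/3 × 28.35 g/oz ÷ 200 g/cup ≈ 3.8 cup
milk: 0.75 L × 10/3 × 1000 mL/L ÷ 240 mL/cup ≈ 10.4 cup
chopped walnuts: 3 oz × 10/3 × 28.35 g/oz ÷ 117 g/cup ≈ 2.4 cup

chopped pecans: 30.6 g; molasses: 166.7 mL; brown sugar: 1008.3 g; granulated sugar: 3.8 cup; milk: 10.4 cup; chopped walnuts: 2.4 cup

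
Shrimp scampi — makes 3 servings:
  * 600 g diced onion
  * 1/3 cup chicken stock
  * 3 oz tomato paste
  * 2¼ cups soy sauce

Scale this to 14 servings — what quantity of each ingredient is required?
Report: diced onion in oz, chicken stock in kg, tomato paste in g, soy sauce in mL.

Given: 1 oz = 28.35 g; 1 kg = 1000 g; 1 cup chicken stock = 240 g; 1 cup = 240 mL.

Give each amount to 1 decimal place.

diced onion: 98.8 oz; chicken stock: 0.4 kg; tomato paste: 396.9 g; soy sauce: 2520.0 mL

Scaling factor: 14/3.
diced onion: 600 g × 14/3 ÷ 28.35 g/oz ≈ 98.8 oz
chicken stock: 1/3 cup × 14/3 × 240 g/cup ÷ 1000 g/kg ≈ 0.4 kg
tomato paste: 3 oz × 14/3 × 28.35 g/oz = 396.9 g
soy sauce: 2.25 cup × 14/3 × 240 mL/cup = 2520.0 mL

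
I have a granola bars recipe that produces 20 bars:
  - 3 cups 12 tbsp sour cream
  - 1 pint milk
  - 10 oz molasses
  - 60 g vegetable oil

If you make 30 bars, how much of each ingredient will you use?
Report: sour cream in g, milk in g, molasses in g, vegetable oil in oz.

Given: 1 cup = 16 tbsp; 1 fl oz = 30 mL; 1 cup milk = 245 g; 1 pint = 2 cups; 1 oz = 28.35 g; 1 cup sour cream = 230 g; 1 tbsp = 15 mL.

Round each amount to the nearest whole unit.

sour cream: 1294 g; milk: 735 g; molasses: 425 g; vegetable oil: 3 oz

Scaling factor: 30/20 = 3/2 = 1.5.
sour cream: (3 cup + 12 tbsp = 3.75 cup) × 3/2 × 230 g/cup ≈ 1294 g
milk: 1 pint × 3/2 × 2 cup/pint × 245 g/cup = 735 g
molasses: 10 oz × 3/2 × 28.35 g/oz ≈ 425 g
vegetable oil: 60 g × 3/2 ÷ 28.35 g/oz ≈ 3 oz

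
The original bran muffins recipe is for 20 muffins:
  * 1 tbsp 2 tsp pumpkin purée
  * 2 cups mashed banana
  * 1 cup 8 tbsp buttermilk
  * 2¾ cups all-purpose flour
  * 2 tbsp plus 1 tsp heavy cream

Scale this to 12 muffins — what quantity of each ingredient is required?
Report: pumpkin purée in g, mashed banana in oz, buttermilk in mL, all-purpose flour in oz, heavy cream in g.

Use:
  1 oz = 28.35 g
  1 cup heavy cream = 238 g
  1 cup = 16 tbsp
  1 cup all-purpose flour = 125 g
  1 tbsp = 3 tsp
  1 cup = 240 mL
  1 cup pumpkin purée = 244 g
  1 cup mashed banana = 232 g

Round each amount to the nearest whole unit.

pumpkin purée: 15 g; mashed banana: 10 oz; buttermilk: 216 mL; all-purpose flour: 7 oz; heavy cream: 21 g

Scaling factor: 12/20 = 3/5 = 0.6.
pumpkin purée: (1 tbsp + 2 tsp = 5/3 tbsp) × 3/5 ÷ 16 tbsp/cup × 244 g/cup ≈ 15 g
mashed banana: 2 cup × 3/5 × 232 g/cup ÷ 28.35 g/oz ≈ 10 oz
buttermilk: (1 cup + 8 tbsp = 1.5 cup) × 3/5 × 240 mL/cup = 216 mL
all-purpose flour: 2.75 cup × 3/5 × 125 g/cup ÷ 28.35 g/oz ≈ 7 oz
heavy cream: (2 tbsp + 1 tsp = 7/3 tbsp) × 3/5 ÷ 16 tbsp/cup × 238 g/cup ≈ 21 g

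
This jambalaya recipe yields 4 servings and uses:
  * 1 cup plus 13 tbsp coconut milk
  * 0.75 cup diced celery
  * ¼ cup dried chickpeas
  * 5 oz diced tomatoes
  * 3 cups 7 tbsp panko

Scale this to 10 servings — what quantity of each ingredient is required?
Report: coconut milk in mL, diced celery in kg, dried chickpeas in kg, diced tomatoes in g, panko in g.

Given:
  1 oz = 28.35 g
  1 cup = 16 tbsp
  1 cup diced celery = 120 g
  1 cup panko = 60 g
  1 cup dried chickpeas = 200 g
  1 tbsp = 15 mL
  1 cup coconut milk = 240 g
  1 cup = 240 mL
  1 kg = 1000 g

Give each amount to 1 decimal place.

coconut milk: 1087.5 mL; diced celery: 0.2 kg; dried chickpeas: 0.1 kg; diced tomatoes: 354.4 g; panko: 515.6 g

Scaling factor: 10/4 = 5/2 = 2.5.
coconut milk: (1 cup + 13 tbsp = 1.8125 cup) × 5/2 × 240 mL/cup = 1087.5 mL
diced celery: 0.75 cup × 5/2 × 120 g/cup ÷ 1000 g/kg ≈ 0.2 kg
dried chickpeas: 0.25 cup × 5/2 × 200 g/cup ÷ 1000 g/kg ≈ 0.1 kg
diced tomatoes: 5 oz × 5/2 × 28.35 g/oz ≈ 354.4 g
panko: (3 cup + 7 tbsp = 3.4375 cup) × 5/2 × 60 g/cup ≈ 515.6 g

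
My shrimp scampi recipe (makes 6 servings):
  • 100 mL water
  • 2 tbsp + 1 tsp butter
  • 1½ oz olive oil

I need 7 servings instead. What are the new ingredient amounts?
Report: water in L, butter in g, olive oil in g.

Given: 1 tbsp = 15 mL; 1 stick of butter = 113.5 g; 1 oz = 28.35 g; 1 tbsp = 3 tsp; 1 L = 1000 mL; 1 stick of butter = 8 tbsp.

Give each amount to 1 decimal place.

Scaling factor: 7/6.
water: 100 mL × 7/6 ÷ 1000 mL/L ≈ 0.1 L
butter: (2 tbsp + 1 tsp = 7/3 tbsp) × 7/6 ÷ 8 tbsp/stick × 113.5 g/stick ≈ 38.6 g
olive oil: 1.5 oz × 7/6 × 28.35 g/oz ≈ 49.6 g

water: 0.1 L; butter: 38.6 g; olive oil: 49.6 g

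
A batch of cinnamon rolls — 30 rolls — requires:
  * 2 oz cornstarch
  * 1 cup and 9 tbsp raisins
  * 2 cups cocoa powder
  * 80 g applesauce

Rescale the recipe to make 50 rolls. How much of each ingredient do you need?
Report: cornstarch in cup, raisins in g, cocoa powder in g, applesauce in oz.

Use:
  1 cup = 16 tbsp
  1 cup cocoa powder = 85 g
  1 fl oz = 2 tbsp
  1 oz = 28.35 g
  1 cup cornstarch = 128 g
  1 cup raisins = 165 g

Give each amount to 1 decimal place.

cornstarch: 0.7 cup; raisins: 429.7 g; cocoa powder: 283.3 g; applesauce: 4.7 oz

Scaling factor: 50/30 = 5/3.
cornstarch: 2 oz × 5/3 × 28.35 g/oz ÷ 128 g/cup ≈ 0.7 cup
raisins: (1 cup + 9 tbsp = 1.5625 cup) × 5/3 × 165 g/cup ≈ 429.7 g
cocoa powder: 2 cup × 5/3 × 85 g/cup ≈ 283.3 g
applesauce: 80 g × 5/3 ÷ 28.35 g/oz ≈ 4.7 oz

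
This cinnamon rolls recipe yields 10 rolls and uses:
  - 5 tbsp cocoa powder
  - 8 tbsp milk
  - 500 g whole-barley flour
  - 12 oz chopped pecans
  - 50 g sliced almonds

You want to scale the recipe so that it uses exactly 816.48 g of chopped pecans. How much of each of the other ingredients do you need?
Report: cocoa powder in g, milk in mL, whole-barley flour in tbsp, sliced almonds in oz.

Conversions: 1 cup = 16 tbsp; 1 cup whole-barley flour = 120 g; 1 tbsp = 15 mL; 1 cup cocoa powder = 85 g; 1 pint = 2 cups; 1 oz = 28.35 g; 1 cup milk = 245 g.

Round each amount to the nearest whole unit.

The original recipe has 340.2 g of chopped pecans, so the scaling factor is 816.48 ÷ 340.2 = 12/5 = 2.4.
cocoa powder: 5 tbsp × 12/5 ÷ 16 tbsp/cup × 85 g/cup ≈ 64 g
milk: 8 tbsp × 12/5 × 15 mL/tbsp = 288 mL
whole-barley flour: 500 g × 12/5 ÷ 120 g/cup × 16 tbsp/cup = 160 tbsp
sliced almonds: 50 g × 12/5 ÷ 28.35 g/oz ≈ 4 oz

cocoa powder: 64 g; milk: 288 mL; whole-barley flour: 160 tbsp; sliced almonds: 4 oz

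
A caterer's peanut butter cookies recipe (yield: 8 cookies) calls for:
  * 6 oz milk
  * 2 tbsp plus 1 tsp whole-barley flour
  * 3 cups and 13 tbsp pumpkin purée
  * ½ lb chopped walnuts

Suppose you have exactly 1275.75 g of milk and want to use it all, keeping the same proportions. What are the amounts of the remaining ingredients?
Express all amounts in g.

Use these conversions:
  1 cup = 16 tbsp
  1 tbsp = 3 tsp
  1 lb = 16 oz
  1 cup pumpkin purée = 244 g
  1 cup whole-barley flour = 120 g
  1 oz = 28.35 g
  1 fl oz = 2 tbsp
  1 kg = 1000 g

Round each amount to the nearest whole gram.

The original recipe has 170.1 g of milk, so the scaling factor is 1275.75 ÷ 170.1 = 15/2 = 7.5.
whole-barley flour: (2 tbsp + 1 tsp = 7/3 tbsp) × 15/2 ÷ 16 tbsp/cup × 120 g/cup ≈ 131 g
pumpkin purée: (3 cup + 13 tbsp = 3.8125 cup) × 15/2 × 244 g/cup ≈ 6977 g
chopped walnuts: 0.5 lb × 15/2 × 16 oz/lb × 28.35 g/oz = 1701 g

whole-barley flour: 131 g; pumpkin purée: 6977 g; chopped walnuts: 1701 g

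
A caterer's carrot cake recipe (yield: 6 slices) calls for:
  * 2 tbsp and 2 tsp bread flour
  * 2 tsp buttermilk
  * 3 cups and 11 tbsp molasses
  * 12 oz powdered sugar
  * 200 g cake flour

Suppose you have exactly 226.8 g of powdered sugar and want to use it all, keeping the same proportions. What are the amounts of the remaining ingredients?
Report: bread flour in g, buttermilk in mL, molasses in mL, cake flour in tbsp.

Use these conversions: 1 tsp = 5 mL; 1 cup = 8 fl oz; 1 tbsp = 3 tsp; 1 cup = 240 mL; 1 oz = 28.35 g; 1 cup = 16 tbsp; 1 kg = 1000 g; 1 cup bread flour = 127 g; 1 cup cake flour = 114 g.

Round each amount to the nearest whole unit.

The original recipe has 340.2 g of powdered sugar, so the scaling factor is 226.8 ÷ 340.2 = 2/3.
bread flour: (2 tbsp + 2 tsp = 8/3 tbsp) × 2/3 ÷ 16 tbsp/cup × 127 g/cup ≈ 14 g
buttermilk: 2 tsp × 2/3 × 5 mL/tsp ≈ 7 mL
molasses: (3 cup + 11 tbsp = 3.6875 cup) × 2/3 × 240 mL/cup = 590 mL
cake flour: 200 g × 2/3 ÷ 114 g/cup × 16 tbsp/cup ≈ 19 tbsp

bread flour: 14 g; buttermilk: 7 mL; molasses: 590 mL; cake flour: 19 tbsp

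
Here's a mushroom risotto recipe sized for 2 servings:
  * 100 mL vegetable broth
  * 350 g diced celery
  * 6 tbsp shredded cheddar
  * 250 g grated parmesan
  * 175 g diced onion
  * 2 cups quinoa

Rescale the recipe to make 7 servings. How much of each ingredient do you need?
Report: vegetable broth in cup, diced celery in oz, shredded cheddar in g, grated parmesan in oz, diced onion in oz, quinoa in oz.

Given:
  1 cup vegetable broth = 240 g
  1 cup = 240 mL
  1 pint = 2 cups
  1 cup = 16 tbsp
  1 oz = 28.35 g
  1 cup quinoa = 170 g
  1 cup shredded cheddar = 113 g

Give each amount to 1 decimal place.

vegetable broth: 1.5 cup; diced celery: 43.2 oz; shredded cheddar: 148.3 g; grated parmesan: 30.9 oz; diced onion: 21.6 oz; quinoa: 42.0 oz

Scaling factor: 7/2 = 3.5.
vegetable broth: 100 mL × 7/2 ÷ 240 mL/cup ≈ 1.5 cup
diced celery: 350 g × 7/2 ÷ 28.35 g/oz ≈ 43.2 oz
shredded cheddar: 6 tbsp × 7/2 ÷ 16 tbsp/cup × 113 g/cup ≈ 148.3 g
grated parmesan: 250 g × 7/2 ÷ 28.35 g/oz ≈ 30.9 oz
diced onion: 175 g × 7/2 ÷ 28.35 g/oz ≈ 21.6 oz
quinoa: 2 cup × 7/2 × 170 g/cup ÷ 28.35 g/oz ≈ 42.0 oz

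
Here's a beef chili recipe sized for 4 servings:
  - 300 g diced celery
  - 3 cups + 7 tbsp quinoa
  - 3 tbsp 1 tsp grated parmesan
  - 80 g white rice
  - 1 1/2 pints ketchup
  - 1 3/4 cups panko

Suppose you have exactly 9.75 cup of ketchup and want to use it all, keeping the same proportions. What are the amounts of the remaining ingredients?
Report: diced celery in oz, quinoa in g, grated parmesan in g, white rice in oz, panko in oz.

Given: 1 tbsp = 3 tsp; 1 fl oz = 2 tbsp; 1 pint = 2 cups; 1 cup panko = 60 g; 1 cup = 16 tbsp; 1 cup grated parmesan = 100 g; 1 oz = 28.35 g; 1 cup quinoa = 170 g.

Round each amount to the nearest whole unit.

diced celery: 34 oz; quinoa: 1899 g; grated parmesan: 68 g; white rice: 9 oz; panko: 12 oz

The original recipe has 3 cup of ketchup, so the scaling factor is 9.75 ÷ 3 = 13/4 = 3.25.
diced celery: 300 g × 13/4 ÷ 28.35 g/oz ≈ 34 oz
quinoa: (3 cup + 7 tbsp = 3.4375 cup) × 13/4 × 170 g/cup ≈ 1899 g
grated parmesan: (3 tbsp + 1 tsp = 10/3 tbsp) × 13/4 ÷ 16 tbsp/cup × 100 g/cup ≈ 68 g
white rice: 80 g × 13/4 ÷ 28.35 g/oz ≈ 9 oz
panko: 1.75 cup × 13/4 × 60 g/cup ÷ 28.35 g/oz ≈ 12 oz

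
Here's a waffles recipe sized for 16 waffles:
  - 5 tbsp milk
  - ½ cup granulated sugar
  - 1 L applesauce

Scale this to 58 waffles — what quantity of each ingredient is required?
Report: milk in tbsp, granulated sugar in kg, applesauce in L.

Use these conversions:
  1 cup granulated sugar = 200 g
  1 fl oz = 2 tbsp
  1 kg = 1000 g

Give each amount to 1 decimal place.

Scaling factor: 58/16 = 29/8 = 3.625.
milk: 5 tbsp × 29/8 ≈ 18.1 tbsp
granulated sugar: 0.5 cup × 29/8 × 200 g/cup ÷ 1000 g/kg ≈ 0.4 kg
applesauce: 1 L × 29/8 ≈ 3.6 L

milk: 18.1 tbsp; granulated sugar: 0.4 kg; applesauce: 3.6 L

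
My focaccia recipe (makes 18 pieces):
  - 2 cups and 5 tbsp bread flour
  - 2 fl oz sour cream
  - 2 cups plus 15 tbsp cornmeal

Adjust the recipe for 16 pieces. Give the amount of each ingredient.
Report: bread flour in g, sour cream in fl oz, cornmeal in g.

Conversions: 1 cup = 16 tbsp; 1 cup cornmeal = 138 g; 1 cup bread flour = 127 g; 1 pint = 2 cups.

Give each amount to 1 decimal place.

bread flour: 261.1 g; sour cream: 1.8 fl oz; cornmeal: 360.3 g

Scaling factor: 16/18 = 8/9.
bread flour: (2 cup + 5 tbsp = 2.3125 cup) × 8/9 × 127 g/cup ≈ 261.1 g
sour cream: 2 fl oz × 8/9 ≈ 1.8 fl oz
cornmeal: (2 cup + 15 tbsp = 2.9375 cup) × 8/9 × 138 g/cup ≈ 360.3 g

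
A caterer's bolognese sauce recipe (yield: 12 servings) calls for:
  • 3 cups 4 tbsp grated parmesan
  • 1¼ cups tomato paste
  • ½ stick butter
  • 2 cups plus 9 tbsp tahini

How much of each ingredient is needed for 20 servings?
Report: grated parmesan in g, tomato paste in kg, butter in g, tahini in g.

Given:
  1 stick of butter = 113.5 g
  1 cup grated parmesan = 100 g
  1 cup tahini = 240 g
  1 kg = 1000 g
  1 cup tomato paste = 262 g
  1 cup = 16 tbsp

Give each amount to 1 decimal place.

grated parmesan: 541.7 g; tomato paste: 0.5 kg; butter: 94.6 g; tahini: 1025.0 g

Scaling factor: 20/12 = 5/3.
grated parmesan: (3 cup + 4 tbsp = 3.25 cup) × 5/3 × 100 g/cup ≈ 541.7 g
tomato paste: 1.25 cup × 5/3 × 262 g/cup ÷ 1000 g/kg ≈ 0.5 kg
butter: 0.5 stick × 5/3 × 113.5 g/stick ≈ 94.6 g
tahini: (2 cup + 9 tbsp = 2.5625 cup) × 5/3 × 240 g/cup = 1025.0 g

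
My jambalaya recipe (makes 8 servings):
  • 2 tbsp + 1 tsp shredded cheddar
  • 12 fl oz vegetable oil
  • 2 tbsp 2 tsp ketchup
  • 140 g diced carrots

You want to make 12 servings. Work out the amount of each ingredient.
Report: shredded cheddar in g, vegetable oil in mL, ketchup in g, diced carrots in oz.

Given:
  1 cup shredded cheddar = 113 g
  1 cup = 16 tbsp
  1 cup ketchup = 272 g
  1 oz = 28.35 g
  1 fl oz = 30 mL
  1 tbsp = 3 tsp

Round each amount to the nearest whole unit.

Scaling factor: 12/8 = 3/2 = 1.5.
shredded cheddar: (2 tbsp + 1 tsp = 7/3 tbsp) × 3/2 ÷ 16 tbsp/cup × 113 g/cup ≈ 25 g
vegetable oil: 12 fl oz × 3/2 × 30 mL/fl oz = 540 mL
ketchup: (2 tbsp + 2 tsp = 8/3 tbsp) × 3/2 ÷ 16 tbsp/cup × 272 g/cup = 68 g
diced carrots: 140 g × 3/2 ÷ 28.35 g/oz ≈ 7 oz

shredded cheddar: 25 g; vegetable oil: 540 mL; ketchup: 68 g; diced carrots: 7 oz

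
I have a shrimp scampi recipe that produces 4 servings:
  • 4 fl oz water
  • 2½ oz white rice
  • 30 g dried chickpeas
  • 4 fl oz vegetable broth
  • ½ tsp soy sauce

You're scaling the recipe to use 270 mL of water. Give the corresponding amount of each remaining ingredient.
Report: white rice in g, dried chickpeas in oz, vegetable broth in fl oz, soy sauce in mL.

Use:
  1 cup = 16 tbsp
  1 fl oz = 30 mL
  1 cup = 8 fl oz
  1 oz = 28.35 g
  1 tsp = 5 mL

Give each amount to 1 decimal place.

The original recipe has 120 mL of water, so the scaling factor is 270 ÷ 120 = 9/4 = 2.25.
white rice: 2.5 oz × 9/4 × 28.35 g/oz ≈ 159.5 g
dried chickpeas: 30 g × 9/4 ÷ 28.35 g/oz ≈ 2.4 oz
vegetable broth: 4 fl oz × 9/4 = 9.0 fl oz
soy sauce: 0.5 tsp × 9/4 × 5 mL/tsp ≈ 5.6 mL

white rice: 159.5 g; dried chickpeas: 2.4 oz; vegetable broth: 9.0 fl oz; soy sauce: 5.6 mL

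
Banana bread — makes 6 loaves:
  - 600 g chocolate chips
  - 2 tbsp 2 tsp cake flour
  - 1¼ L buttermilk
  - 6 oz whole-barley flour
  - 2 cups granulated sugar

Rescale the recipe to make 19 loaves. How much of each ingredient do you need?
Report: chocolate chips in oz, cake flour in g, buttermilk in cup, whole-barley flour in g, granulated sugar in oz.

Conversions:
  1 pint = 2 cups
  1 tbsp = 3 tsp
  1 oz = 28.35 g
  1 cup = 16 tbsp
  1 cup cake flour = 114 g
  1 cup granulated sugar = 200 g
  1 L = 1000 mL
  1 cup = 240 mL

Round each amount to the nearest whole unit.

chocolate chips: 67 oz; cake flour: 60 g; buttermilk: 16 cup; whole-barley flour: 539 g; granulated sugar: 45 oz

Scaling factor: 19/6.
chocolate chips: 600 g × 19/6 ÷ 28.35 g/oz ≈ 67 oz
cake flour: (2 tbsp + 2 tsp = 8/3 tbsp) × 19/6 ÷ 16 tbsp/cup × 114 g/cup ≈ 60 g
buttermilk: 1.25 L × 19/6 × 1000 mL/L ÷ 240 mL/cup ≈ 16 cup
whole-barley flour: 6 oz × 19/6 × 28.35 g/oz ≈ 539 g
granulated sugar: 2 cup × 19/6 × 200 g/cup ÷ 28.35 g/oz ≈ 45 oz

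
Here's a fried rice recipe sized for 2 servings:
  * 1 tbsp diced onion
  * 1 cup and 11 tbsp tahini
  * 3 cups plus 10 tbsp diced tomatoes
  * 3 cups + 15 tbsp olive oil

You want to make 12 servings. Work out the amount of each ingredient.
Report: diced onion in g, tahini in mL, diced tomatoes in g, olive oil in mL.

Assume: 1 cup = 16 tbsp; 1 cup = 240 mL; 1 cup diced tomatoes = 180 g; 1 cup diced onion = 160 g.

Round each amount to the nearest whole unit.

Scaling factor: 12/2 = 6.
diced onion: 1 tbsp × 6 ÷ 16 tbsp/cup × 160 g/cup = 60 g
tahini: (1 cup + 11 tbsp = 1.6875 cup) × 6 × 240 mL/cup = 2430 mL
diced tomatoes: (3 cup + 10 tbsp = 3.625 cup) × 6 × 180 g/cup = 3915 g
olive oil: (3 cup + 15 tbsp = 3.9375 cup) × 6 × 240 mL/cup = 5670 mL

diced onion: 60 g; tahini: 2430 mL; diced tomatoes: 3915 g; olive oil: 5670 mL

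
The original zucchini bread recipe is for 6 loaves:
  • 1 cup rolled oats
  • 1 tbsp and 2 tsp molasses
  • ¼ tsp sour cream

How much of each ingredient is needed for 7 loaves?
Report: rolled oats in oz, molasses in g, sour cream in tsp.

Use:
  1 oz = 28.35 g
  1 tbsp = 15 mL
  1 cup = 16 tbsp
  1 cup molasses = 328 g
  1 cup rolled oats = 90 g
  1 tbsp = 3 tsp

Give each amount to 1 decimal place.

Scaling factor: 7/6.
rolled oats: 1 cup × 7/6 × 90 g/cup ÷ 28.35 g/oz ≈ 3.7 oz
molasses: (1 tbsp + 2 tsp = 5/3 tbsp) × 7/6 ÷ 16 tbsp/cup × 328 g/cup ≈ 39.9 g
sour cream: 0.25 tsp × 7/6 ≈ 0.3 tsp

rolled oats: 3.7 oz; molasses: 39.9 g; sour cream: 0.3 tsp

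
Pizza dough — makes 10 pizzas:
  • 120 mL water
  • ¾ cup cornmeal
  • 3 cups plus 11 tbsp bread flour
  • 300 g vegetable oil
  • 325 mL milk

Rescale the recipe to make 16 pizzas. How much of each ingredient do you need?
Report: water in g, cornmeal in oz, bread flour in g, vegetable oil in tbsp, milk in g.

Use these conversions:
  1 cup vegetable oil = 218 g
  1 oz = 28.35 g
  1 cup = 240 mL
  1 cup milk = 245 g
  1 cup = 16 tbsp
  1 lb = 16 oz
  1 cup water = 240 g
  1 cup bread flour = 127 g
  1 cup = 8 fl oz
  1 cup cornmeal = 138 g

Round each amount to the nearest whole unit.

water: 192 g; cornmeal: 6 oz; bread flour: 749 g; vegetable oil: 35 tbsp; milk: 531 g

Scaling factor: 16/10 = 8/5 = 1.6.
water: 120 mL × 8/5 ÷ 240 mL/cup × 240 g/cup = 192 g
cornmeal: 0.75 cup × 8/5 × 138 g/cup ÷ 28.35 g/oz ≈ 6 oz
bread flour: (3 cup + 11 tbsp = 3.6875 cup) × 8/5 × 127 g/cup ≈ 749 g
vegetable oil: 300 g × 8/5 ÷ 218 g/cup × 16 tbsp/cup ≈ 35 tbsp
milk: 325 mL × 8/5 ÷ 240 mL/cup × 245 g/cup ≈ 531 g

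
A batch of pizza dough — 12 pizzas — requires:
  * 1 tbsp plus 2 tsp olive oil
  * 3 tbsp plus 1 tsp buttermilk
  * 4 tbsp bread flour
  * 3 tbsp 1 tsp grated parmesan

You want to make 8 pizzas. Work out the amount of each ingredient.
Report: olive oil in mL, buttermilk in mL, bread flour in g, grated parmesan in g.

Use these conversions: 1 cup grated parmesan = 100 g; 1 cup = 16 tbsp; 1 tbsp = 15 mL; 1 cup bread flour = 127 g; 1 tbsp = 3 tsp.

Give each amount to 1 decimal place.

Scaling factor: 8/12 = 2/3.
olive oil: (1 tbsp + 2 tsp = 5/3 tbsp) × 2/3 × 15 mL/tbsp ≈ 16.7 mL
buttermilk: (3 tbsp + 1 tsp = 10/3 tbsp) × 2/3 × 15 mL/tbsp ≈ 33.3 mL
bread flour: 4 tbsp × 2/3 ÷ 16 tbsp/cup × 127 g/cup ≈ 21.2 g
grated parmesan: (3 tbsp + 1 tsp = 10/3 tbsp) × 2/3 ÷ 16 tbsp/cup × 100 g/cup ≈ 13.9 g

olive oil: 16.7 mL; buttermilk: 33.3 mL; bread flour: 21.2 g; grated parmesan: 13.9 g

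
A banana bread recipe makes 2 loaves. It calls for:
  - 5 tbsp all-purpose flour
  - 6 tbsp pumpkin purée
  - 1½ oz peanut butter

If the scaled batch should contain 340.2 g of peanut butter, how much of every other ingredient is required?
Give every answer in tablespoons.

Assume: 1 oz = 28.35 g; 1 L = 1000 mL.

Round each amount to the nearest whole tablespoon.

The original recipe has 42.525 g of peanut butter, so the scaling factor is 340.2 ÷ 42.525 = 8.
all-purpose flour: 5 tbsp × 8 = 40 tbsp
pumpkin purée: 6 tbsp × 8 = 48 tbsp

all-purpose flour: 40 tbsp; pumpkin purée: 48 tbsp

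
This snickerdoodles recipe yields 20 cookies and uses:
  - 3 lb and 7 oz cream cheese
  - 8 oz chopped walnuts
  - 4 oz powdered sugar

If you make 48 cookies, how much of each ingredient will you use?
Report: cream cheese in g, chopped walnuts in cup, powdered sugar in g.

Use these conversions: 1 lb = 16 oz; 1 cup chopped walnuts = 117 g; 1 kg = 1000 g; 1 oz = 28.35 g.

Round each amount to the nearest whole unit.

Scaling factor: 48/20 = 12/5 = 2.4.
cream cheese: (3 lb + 7 oz = 3.4375 lb) × 12/5 × 16 oz/lb × 28.35 g/oz ≈ 3742 g
chopped walnuts: 8 oz × 12/5 × 28.35 g/oz ÷ 117 g/cup ≈ 5 cup
powdered sugar: 4 oz × 12/5 × 28.35 g/oz ≈ 272 g

cream cheese: 3742 g; chopped walnuts: 5 cup; powdered sugar: 272 g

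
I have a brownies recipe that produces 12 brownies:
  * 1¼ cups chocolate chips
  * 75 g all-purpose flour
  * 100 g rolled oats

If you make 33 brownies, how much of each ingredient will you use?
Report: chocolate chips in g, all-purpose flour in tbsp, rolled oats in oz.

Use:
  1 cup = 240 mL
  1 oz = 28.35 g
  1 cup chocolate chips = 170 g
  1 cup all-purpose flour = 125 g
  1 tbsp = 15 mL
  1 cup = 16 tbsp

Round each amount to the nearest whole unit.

Scaling factor: 33/12 = 11/4 = 2.75.
chocolate chips: 1.25 cup × 11/4 × 170 g/cup ≈ 584 g
all-purpose flour: 75 g × 11/4 ÷ 125 g/cup × 16 tbsp/cup ≈ 26 tbsp
rolled oats: 100 g × 11/4 ÷ 28.35 g/oz ≈ 10 oz

chocolate chips: 584 g; all-purpose flour: 26 tbsp; rolled oats: 10 oz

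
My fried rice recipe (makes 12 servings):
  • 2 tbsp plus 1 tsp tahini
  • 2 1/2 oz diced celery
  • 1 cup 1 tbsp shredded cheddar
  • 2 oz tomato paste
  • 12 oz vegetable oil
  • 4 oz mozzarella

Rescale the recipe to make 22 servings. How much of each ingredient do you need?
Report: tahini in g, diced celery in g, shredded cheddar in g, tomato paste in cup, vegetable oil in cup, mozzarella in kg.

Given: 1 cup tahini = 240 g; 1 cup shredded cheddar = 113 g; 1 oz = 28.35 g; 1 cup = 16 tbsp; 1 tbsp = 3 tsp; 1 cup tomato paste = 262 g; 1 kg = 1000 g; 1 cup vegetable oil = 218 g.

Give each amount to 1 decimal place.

tahini: 64.2 g; diced celery: 129.9 g; shredded cheddar: 220.1 g; tomato paste: 0.4 cup; vegetable oil: 2.9 cup; mozzarella: 0.2 kg

Scaling factor: 22/12 = 11/6.
tahini: (2 tbsp + 1 tsp = 7/3 tbsp) × 11/6 ÷ 16 tbsp/cup × 240 g/cup ≈ 64.2 g
diced celery: 2.5 oz × 11/6 × 28.35 g/oz ≈ 129.9 g
shredded cheddar: (1 cup + 1 tbsp = 1.0625 cup) × 11/6 × 113 g/cup ≈ 220.1 g
tomato paste: 2 oz × 11/6 × 28.35 g/oz ÷ 262 g/cup ≈ 0.4 cup
vegetable oil: 12 oz × 11/6 × 28.35 g/oz ÷ 218 g/cup ≈ 2.9 cup
mozzarella: 4 oz × 11/6 × 28.35 g/oz ÷ 1000 g/kg ≈ 0.2 kg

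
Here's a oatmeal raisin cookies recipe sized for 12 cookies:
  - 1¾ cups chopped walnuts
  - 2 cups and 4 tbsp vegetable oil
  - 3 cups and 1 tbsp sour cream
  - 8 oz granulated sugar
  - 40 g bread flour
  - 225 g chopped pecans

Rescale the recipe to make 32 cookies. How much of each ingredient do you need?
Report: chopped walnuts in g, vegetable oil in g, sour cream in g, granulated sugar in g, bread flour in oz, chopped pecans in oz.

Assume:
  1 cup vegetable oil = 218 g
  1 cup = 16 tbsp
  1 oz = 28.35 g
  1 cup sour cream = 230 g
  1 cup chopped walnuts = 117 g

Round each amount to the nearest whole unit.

Scaling factor: 32/12 = 8/3.
chopped walnuts: 1.75 cup × 8/3 × 117 g/cup = 546 g
vegetable oil: (2 cup + 4 tbsp = 2.25 cup) × 8/3 × 218 g/cup = 1308 g
sour cream: (3 cup + 1 tbsp = 3.0625 cup) × 8/3 × 230 g/cup ≈ 1878 g
granulated sugar: 8 oz × 8/3 × 28.35 g/oz ≈ 605 g
bread flour: 40 g × 8/3 ÷ 28.35 g/oz ≈ 4 oz
chopped pecans: 225 g × 8/3 ÷ 28.35 g/oz ≈ 21 oz

chopped walnuts: 546 g; vegetable oil: 1308 g; sour cream: 1878 g; granulated sugar: 605 g; bread flour: 4 oz; chopped pecans: 21 oz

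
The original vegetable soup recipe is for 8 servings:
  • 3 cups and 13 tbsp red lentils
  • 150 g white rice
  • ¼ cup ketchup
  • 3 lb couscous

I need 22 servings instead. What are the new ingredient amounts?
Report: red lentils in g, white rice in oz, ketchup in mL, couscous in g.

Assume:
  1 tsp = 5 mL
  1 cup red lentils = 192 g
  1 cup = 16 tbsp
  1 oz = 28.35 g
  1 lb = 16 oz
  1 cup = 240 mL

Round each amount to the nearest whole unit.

Scaling factor: 22/8 = 11/4 = 2.75.
red lentils: (3 cup + 13 tbsp = 3.8125 cup) × 11/4 × 192 g/cup = 2013 g
white rice: 150 g × 11/4 ÷ 28.35 g/oz ≈ 15 oz
ketchup: 0.25 cup × 11/4 × 240 mL/cup = 165 mL
couscous: 3 lb × 11/4 × 16 oz/lb × 28.35 g/oz ≈ 3742 g

red lentils: 2013 g; white rice: 15 oz; ketchup: 165 mL; couscous: 3742 g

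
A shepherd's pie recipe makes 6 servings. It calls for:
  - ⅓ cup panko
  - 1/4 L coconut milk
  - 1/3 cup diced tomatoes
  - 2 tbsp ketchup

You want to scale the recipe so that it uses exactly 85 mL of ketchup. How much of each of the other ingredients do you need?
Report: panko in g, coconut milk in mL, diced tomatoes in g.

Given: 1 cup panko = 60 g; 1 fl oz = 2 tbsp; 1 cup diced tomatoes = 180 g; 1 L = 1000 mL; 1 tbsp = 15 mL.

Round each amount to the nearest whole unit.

panko: 57 g; coconut milk: 708 mL; diced tomatoes: 170 g

The original recipe has 30 mL of ketchup, so the scaling factor is 85 ÷ 30 = 17/6.
panko: 1/3 cup × 17/6 × 60 g/cup ≈ 57 g
coconut milk: 0.25 L × 17/6 × 1000 mL/L ≈ 708 mL
diced tomatoes: 1/3 cup × 17/6 × 180 g/cup = 170 g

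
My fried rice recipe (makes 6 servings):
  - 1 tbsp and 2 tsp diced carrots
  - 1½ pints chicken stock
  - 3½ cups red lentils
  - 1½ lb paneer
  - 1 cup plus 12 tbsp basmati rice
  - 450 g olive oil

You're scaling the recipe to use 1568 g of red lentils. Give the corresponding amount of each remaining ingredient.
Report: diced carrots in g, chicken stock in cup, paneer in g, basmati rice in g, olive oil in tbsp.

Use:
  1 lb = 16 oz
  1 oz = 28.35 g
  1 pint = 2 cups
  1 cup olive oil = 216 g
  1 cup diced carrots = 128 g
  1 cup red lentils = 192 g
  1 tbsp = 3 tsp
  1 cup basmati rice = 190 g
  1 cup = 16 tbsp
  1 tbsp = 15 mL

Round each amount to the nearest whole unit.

The original recipe has 672 g of red lentils, so the scaling factor is 1568 ÷ 672 = 7/3.
diced carrots: (1 tbsp + 2 tsp = 5/3 tbsp) × 7/3 ÷ 16 tbsp/cup × 128 g/cup ≈ 31 g
chicken stock: 1.5 pint × 7/3 × 2 cup/pint = 7 cup
paneer: 1.5 lb × 7/3 × 16 oz/lb × 28.35 g/oz ≈ 1588 g
basmati rice: (1 cup + 12 tbsp = 1.75 cup) × 7/3 × 190 g/cup ≈ 776 g
olive oil: 450 g × 7/3 ÷ 216 g/cup × 16 tbsp/cup ≈ 78 tbsp

diced carrots: 31 g; chicken stock: 7 cup; paneer: 1588 g; basmati rice: 776 g; olive oil: 78 tbsp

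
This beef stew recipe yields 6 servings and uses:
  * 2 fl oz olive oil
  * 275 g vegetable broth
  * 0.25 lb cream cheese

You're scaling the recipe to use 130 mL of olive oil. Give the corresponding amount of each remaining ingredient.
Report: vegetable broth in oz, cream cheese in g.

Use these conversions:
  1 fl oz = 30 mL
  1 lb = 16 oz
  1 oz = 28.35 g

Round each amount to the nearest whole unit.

vegetable broth: 21 oz; cream cheese: 246 g

The original recipe has 60 mL of olive oil, so the scaling factor is 130 ÷ 60 = 13/6.
vegetable broth: 275 g × 13/6 ÷ 28.35 g/oz ≈ 21 oz
cream cheese: 0.25 lb × 13/6 × 16 oz/lb × 28.35 g/oz ≈ 246 g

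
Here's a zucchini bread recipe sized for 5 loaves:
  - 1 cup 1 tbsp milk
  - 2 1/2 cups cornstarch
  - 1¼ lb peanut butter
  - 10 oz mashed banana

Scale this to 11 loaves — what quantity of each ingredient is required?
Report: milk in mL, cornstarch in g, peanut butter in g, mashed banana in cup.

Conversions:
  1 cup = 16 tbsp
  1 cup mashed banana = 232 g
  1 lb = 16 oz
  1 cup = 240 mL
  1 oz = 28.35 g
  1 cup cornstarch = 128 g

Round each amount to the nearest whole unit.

Scaling factor: 11/5 = 2.2.
milk: (1 cup + 1 tbsp = 1.0625 cup) × 11/5 × 240 mL/cup = 561 mL
cornstarch: 2.5 cup × 11/5 × 128 g/cup = 704 g
peanut butter: 1.25 lb × 11/5 × 16 oz/lb × 28.35 g/oz ≈ 1247 g
mashed banana: 10 oz × 11/5 × 28.35 g/oz ÷ 232 g/cup ≈ 3 cup

milk: 561 mL; cornstarch: 704 g; peanut butter: 1247 g; mashed banana: 3 cup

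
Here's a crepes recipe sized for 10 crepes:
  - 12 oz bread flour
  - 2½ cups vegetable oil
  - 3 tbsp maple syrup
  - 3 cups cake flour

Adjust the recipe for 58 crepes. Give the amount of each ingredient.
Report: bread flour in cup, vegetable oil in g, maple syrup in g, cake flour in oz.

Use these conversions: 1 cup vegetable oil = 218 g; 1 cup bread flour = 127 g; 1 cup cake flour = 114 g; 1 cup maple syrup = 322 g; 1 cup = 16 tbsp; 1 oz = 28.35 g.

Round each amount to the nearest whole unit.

Scaling factor: 58/10 = 29/5 = 5.8.
bread flour: 12 oz × 29/5 × 28.35 g/oz ÷ 127 g/cup ≈ 16 cup
vegetable oil: 2.5 cup × 29/5 × 218 g/cup = 3161 g
maple syrup: 3 tbsp × 29/5 ÷ 16 tbsp/cup × 322 g/cup ≈ 350 g
cake flour: 3 cup × 29/5 × 114 g/cup ÷ 28.35 g/oz ≈ 70 oz

bread flour: 16 cup; vegetable oil: 3161 g; maple syrup: 350 g; cake flour: 70 oz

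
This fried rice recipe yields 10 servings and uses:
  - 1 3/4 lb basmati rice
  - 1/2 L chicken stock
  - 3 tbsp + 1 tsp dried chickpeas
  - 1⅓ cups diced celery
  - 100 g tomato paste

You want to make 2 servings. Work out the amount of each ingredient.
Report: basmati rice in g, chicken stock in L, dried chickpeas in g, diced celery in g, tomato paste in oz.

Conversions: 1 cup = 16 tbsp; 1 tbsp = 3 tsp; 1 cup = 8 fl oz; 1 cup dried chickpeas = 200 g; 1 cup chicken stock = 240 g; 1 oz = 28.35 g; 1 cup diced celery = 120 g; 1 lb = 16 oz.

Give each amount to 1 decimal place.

Scaling factor: 2/10 = 1/5 = 0.2.
basmati rice: 1.75 lb × 1/5 × 16 oz/lb × 28.35 g/oz ≈ 158.8 g
chicken stock: 0.5 L × 1/5 = 0.1 L
dried chickpeas: (3 tbsp + 1 tsp = 10/3 tbsp) × 1/5 ÷ 16 tbsp/cup × 200 g/cup ≈ 8.3 g
diced celery: 4/3 cup × 1/5 × 120 g/cup = 32.0 g
tomato paste: 100 g × 1/5 ÷ 28.35 g/oz ≈ 0.7 oz

basmati rice: 158.8 g; chicken stock: 0.1 L; dried chickpeas: 8.3 g; diced celery: 32.0 g; tomato paste: 0.7 oz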